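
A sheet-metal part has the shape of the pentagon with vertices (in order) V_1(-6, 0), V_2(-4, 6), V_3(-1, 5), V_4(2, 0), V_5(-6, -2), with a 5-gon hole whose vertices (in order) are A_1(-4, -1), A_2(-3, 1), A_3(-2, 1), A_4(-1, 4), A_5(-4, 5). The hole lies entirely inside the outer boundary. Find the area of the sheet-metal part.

28

Outer boundary:
V_1→V_2: (-6)(6) − (-4)(0) = -36
V_2→V_3: (-4)(5) − (-1)(6) = -14
V_3→V_4: (-1)(0) − (2)(5) = -10
V_4→V_5: (2)(-2) − (-6)(0) = -4
V_5→V_1: (-6)(0) − (-6)(-2) = -12
Σ = -76
Area = |Σ|/2 = 38.
Hole:
Apply the surveyor's formula: 2A = Σ (x_i·y_{i+1} − x_{i+1}·y_i), indices taken mod 5.
Σ = (-7) + (-1) + (-7) + (11) + (24) = 20
Area = |Σ|/2 = 10.
Net area = 38 − 10 = 28.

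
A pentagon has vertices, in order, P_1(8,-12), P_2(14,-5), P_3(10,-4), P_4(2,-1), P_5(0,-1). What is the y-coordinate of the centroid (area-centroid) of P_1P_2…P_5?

-158/27

Apply the shoelace formula. First the cross-terms c_i = x_i·y_{i+1} − x_{i+1}·y_i:
  128, -6, -2, -2, 8  ⇒  2A = 126, A = 63.
Then Σ (y_i + y_{i+1})·c_i = -2212, so ȳ = -2212 / (6·63) = -158/27.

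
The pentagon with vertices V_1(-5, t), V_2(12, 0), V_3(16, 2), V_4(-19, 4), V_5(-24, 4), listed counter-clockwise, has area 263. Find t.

-10

Write out the shoelace sum; only the two edges meeting at V_1 involve t:
2·Area = [((-24)·t − (-5)·4) + ((-5)·0 − 12·t)] + 146
       = -36·t + 166 = 526
⇒ t = -10.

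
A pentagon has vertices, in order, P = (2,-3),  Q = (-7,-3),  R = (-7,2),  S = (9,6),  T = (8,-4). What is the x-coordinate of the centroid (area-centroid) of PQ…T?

361/222

Apply the surveyor's formula. First the cross-terms c_i = x_i·y_{i+1} − x_{i+1}·y_i:
  -27, -35, -60, -84, -16  ⇒  2A = -222, A = -111.
Then Σ (x_i + x_{i+1})·c_i = -1083, so x̄ = -1083 / (6·(-111)) = 361/222.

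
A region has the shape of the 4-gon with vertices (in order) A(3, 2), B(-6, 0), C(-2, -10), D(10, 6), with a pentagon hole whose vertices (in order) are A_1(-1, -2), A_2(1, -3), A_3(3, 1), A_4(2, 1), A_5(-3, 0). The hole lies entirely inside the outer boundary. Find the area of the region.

68.5

Outer boundary:
Σ = (12) + (60) + (88) + (2) = 162
Area = |Σ|/2 = 81.
Hole:
Cross-terms: 5, 10, 1, 3, 6  ⇒  Σ = 25
Area = |Σ|/2 = 12.5.
Net area = 81 − 12.5 = 68.5.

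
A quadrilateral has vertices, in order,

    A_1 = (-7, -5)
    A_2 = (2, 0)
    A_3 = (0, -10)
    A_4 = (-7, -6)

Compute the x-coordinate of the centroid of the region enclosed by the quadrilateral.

-166/87

Apply the shoelace (surveyor's) formula. First the cross-terms c_i = x_i·y_{i+1} − x_{i+1}·y_i:
  10, -20, -70, -7  ⇒  2A = -87, A = -43.5.
Then Σ (x_i + x_{i+1})·c_i = 498, so x̄ = 498 / (6·(-43.5)) = -166/87.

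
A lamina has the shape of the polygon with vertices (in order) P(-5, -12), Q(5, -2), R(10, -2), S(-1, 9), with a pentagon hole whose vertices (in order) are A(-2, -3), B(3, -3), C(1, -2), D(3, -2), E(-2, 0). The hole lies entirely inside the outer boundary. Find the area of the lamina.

103.5

Outer boundary:
Σ = (70) + (10) + (88) + (57) = 225
Area = |Σ|/2 = 112.5.
Hole:
Cross-terms: 15, -3, 4, -4, 6  ⇒  Σ = 18
Area = |Σ|/2 = 9.
Net area = 112.5 − 9 = 103.5.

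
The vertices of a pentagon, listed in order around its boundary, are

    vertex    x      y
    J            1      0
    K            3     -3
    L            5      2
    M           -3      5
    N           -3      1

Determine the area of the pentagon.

Σ = (-3) + (21) + (31) + (12) + (-1) = 60
Area = |Σ|/2 = 30.

30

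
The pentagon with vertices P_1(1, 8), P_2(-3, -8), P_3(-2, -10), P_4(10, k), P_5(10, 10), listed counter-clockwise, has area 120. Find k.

5

The doubled signed area Σ (x_i y_{i+1} − x_{i+1} y_i) is linear in k.
With k=0 it equals 300; the coefficient of k is -12 (from the two edges through P_4).
So -12·k + 300 = 2·120 = 240 ⇒ k = 5.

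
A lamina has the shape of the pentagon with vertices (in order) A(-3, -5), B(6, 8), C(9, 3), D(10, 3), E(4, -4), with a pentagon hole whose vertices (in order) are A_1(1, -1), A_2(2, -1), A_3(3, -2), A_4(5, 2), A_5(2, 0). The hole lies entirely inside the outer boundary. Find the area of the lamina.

Outer boundary:
Apply the shoelace formula: 2A = Σ (x_i·y_{i+1} − x_{i+1}·y_i), indices taken mod 5.
A→B: (-3)(8) − (6)(-5) = 6
B→C: (6)(3) − (9)(8) = -54
C→D: (9)(3) − (10)(3) = -3
D→E: (10)(-4) − (4)(3) = -52
E→A: (4)(-5) − (-3)(-4) = -32
Σ = -135
Area = |Σ|/2 = 67.5.
Hole:
Cross-terms: 1, -1, 16, -4, -2  ⇒  Σ = 10
Area = |Σ|/2 = 5.
Net area = 67.5 − 5 = 62.5.

62.5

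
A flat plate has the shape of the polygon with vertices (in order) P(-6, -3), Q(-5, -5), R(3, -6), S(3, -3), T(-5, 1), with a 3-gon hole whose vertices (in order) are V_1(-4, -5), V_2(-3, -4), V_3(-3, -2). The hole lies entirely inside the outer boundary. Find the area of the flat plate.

Outer boundary:
Σ = (15) + (45) + (9) + (-12) + (21) = 78
Area = |Σ|/2 = 39.
Hole:
V_1→V_2: (-4)(-4) − (-3)(-5) = 1
V_2→V_3: (-3)(-2) − (-3)(-4) = -6
V_3→V_1: (-3)(-5) − (-4)(-2) = 7
Σ = 2
Area = |Σ|/2 = 1.
Net area = 39 − 1 = 38.

38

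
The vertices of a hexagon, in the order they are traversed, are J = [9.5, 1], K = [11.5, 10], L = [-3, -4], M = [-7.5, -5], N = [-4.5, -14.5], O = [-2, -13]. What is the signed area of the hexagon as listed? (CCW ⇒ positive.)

Cross-terms: 83.5, -16, -15, 86.25, 29.5, 121.5  ⇒  Σ = 289.75
Signed area = Σ/2 = 144.875 (positive ⇒ counter-clockwise traversal).

144.875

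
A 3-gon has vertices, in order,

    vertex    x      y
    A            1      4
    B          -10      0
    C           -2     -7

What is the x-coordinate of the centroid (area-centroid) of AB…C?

Apply the shoelace formula. First the cross-terms c_i = x_i·y_{i+1} − x_{i+1}·y_i:
  40, 70, -1  ⇒  2A = 109, A = 54.5.
Then Σ (x_i + x_{i+1})·c_i = -1199, so x̄ = -1199 / (6·54.5) = -11/3.

-11/3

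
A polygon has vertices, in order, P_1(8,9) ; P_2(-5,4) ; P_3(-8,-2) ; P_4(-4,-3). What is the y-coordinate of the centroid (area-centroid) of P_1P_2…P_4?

311/123

Apply the surveyor's formula. First the cross-terms c_i = x_i·y_{i+1} − x_{i+1}·y_i:
  77, 42, 16, -12  ⇒  2A = 123, A = 61.5.
Then Σ (y_i + y_{i+1})·c_i = 933, so ȳ = 933 / (6·61.5) = 311/123.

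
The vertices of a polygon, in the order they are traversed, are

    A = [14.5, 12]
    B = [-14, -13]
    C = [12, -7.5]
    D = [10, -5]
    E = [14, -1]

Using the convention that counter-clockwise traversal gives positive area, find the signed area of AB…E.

Apply the shoelace (surveyor's) formula: 2A = Σ (x_i·y_{i+1} − x_{i+1}·y_i), indices taken mod 5.
Cross-terms: -20.5, 261, 15, 60, 182.5  ⇒  Σ = 498
Signed area = Σ/2 = 249 (positive ⇒ counter-clockwise traversal).

249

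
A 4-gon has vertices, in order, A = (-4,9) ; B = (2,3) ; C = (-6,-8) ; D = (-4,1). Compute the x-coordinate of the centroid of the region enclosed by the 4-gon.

-344/147

Apply the shoelace (surveyor's) formula. First the cross-terms c_i = x_i·y_{i+1} − x_{i+1}·y_i:
  -30, 2, -38, -32  ⇒  2A = -98, A = -49.
Then Σ (x_i + x_{i+1})·c_i = 688, so x̄ = 688 / (6·(-49)) = -344/147.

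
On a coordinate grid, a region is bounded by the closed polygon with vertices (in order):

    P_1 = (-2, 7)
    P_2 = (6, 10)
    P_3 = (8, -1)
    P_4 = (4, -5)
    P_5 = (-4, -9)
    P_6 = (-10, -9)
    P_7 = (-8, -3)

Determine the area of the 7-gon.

199

P_1→P_2: (-2)(10) − (6)(7) = -62
P_2→P_3: (6)(-1) − (8)(10) = -86
P_3→P_4: (8)(-5) − (4)(-1) = -36
P_4→P_5: (4)(-9) − (-4)(-5) = -56
P_5→P_6: (-4)(-9) − (-10)(-9) = -54
P_6→P_7: (-10)(-3) − (-8)(-9) = -42
P_7→P_1: (-8)(7) − (-2)(-3) = -62
Σ = -398
Area = |Σ|/2 = 199.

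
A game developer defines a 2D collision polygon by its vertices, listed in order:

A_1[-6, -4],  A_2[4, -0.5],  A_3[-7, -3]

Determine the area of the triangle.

6.75

A_1→A_2: (-6)(-0.5) − (4)(-4) = 19
A_2→A_3: (4)(-3) − (-7)(-0.5) = -15.5
A_3→A_1: (-7)(-4) − (-6)(-3) = 10
Σ = 13.5
Area = |Σ|/2 = 6.75.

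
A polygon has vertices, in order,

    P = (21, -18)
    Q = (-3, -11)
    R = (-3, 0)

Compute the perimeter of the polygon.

|PQ| = √((-24)² + (7)²) = √625 = 25
|QR| = √((0)² + (11)²) = √121 = 11
|RP| = √((24)² + (-18)²) = √900 = 30
Perimeter = 25 + 11 + 30 = 66.

66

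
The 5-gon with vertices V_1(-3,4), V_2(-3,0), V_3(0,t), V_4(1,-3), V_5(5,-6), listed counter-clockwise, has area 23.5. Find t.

-6

The doubled signed area Σ (x_i y_{i+1} − x_{i+1} y_i) is linear in t.
With t=0 it equals 23; the coefficient of t is -4 (from the two edges through V_3).
So -4·t + 23 = 2·23.5 = 47 ⇒ t = -6.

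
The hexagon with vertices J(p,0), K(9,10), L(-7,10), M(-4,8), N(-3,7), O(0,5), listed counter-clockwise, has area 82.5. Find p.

The doubled signed area Σ (x_i y_{i+1} − x_{i+1} y_i) is linear in p.
With p=0 it equals 125; the coefficient of p is 5 (from the two edges through J).
So 5·p + 125 = 2·82.5 = 165 ⇒ p = 8.

8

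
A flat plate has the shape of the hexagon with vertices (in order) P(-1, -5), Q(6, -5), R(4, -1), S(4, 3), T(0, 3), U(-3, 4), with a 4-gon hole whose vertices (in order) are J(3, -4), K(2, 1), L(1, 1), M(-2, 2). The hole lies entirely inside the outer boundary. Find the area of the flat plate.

Outer boundary:
Apply the shoelace formula: 2A = Σ (x_i·y_{i+1} − x_{i+1}·y_i), indices taken mod 6.
Σ = (35) + (14) + (16) + (12) + (9) + (19) = 105
Area = |Σ|/2 = 52.5.
Hole:
Apply the shoelace (surveyor's) formula: 2A = Σ (x_i·y_{i+1} − x_{i+1}·y_i), indices taken mod 4.
Cross-terms: 11, 1, 4, 2  ⇒  Σ = 18
Area = |Σ|/2 = 9.
Net area = 52.5 − 9 = 43.5.

43.5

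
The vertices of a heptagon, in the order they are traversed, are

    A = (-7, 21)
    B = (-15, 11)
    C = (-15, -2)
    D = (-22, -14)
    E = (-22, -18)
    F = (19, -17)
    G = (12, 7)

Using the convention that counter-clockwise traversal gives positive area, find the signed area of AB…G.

Apply Gauss's area formula: 2A = Σ (x_i·y_{i+1} − x_{i+1}·y_i), indices taken mod 7.
Σ = (238) + (195) + (166) + (88) + (716) + (337) + (301) = 2041
Signed area = Σ/2 = 1020.5 (positive ⇒ counter-clockwise traversal).

1020.5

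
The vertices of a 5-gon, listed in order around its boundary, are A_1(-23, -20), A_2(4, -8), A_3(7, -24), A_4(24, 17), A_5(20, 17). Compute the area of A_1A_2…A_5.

Apply the shoelace (surveyor's) formula: 2A = Σ (x_i·y_{i+1} − x_{i+1}·y_i), indices taken mod 5.
Cross-terms: 264, -40, 695, 68, -9  ⇒  Σ = 978
Area = |Σ|/2 = 489.

489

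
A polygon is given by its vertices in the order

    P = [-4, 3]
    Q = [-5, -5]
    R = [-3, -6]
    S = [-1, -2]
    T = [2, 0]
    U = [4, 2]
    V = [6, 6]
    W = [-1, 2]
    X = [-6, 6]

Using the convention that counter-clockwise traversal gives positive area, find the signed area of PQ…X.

Apply the shoelace (surveyor's) formula: 2A = Σ (x_i·y_{i+1} − x_{i+1}·y_i), indices taken mod 9.
Σ = (35) + (15) + (0) + (4) + (4) + (12) + (18) + (6) + (6) = 100
Signed area = Σ/2 = 50 (positive ⇒ counter-clockwise traversal).

50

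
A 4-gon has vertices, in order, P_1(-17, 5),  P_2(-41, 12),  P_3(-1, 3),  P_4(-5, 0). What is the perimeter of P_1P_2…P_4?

84

|P_1P_2| = √((-24)² + (7)²) = √625 = 25
|P_2P_3| = √((40)² + (-9)²) = √1681 = 41
|P_3P_4| = √((-4)² + (-3)²) = √25 = 5
|P_4P_1| = √((-12)² + (5)²) = √169 = 13
Perimeter = 25 + 41 + 5 + 13 = 84.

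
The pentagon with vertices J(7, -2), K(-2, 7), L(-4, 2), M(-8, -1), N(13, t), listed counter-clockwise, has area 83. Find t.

-6

The doubled signed area Σ (x_i y_{i+1} − x_{i+1} y_i) is linear in t.
With t=0 it equals 76; the coefficient of t is -15 (from the two edges through N).
So -15·t + 76 = 2·83 = 166 ⇒ t = -6.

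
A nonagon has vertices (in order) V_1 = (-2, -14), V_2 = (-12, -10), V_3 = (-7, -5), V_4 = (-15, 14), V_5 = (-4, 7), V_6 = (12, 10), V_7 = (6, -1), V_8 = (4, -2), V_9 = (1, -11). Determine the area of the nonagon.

331

V_1→V_2: (-2)(-10) − (-12)(-14) = -148
V_2→V_3: (-12)(-5) − (-7)(-10) = -10
V_3→V_4: (-7)(14) − (-15)(-5) = -173
V_4→V_5: (-15)(7) − (-4)(14) = -49
V_5→V_6: (-4)(10) − (12)(7) = -124
V_6→V_7: (12)(-1) − (6)(10) = -72
V_7→V_8: (6)(-2) − (4)(-1) = -8
V_8→V_9: (4)(-11) − (1)(-2) = -42
V_9→V_1: (1)(-14) − (-2)(-11) = -36
Σ = -662
Area = |Σ|/2 = 331.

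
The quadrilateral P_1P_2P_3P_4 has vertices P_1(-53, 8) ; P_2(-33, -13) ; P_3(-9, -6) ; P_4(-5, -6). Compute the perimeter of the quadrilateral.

|P_1P_2| = √((20)² + (-21)²) = √841 = 29
|P_2P_3| = √((24)² + (7)²) = √625 = 25
|P_3P_4| = √((4)² + (0)²) = √16 = 4
|P_4P_1| = √((-48)² + (14)²) = √2500 = 50
Perimeter = 29 + 25 + 4 + 50 = 108.

108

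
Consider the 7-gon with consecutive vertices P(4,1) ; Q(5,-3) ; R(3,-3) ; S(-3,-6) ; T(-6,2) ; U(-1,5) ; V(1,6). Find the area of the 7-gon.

Apply Gauss's area formula: 2A = Σ (x_i·y_{i+1} − x_{i+1}·y_i), indices taken mod 7.
Cross-terms: -17, -6, -27, -42, -28, -11, -23  ⇒  Σ = -154
Area = |Σ|/2 = 77.

77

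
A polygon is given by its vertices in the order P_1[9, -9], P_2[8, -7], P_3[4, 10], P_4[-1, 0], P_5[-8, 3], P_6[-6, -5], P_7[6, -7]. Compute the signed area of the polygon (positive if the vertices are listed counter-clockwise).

Apply the surveyor's formula: 2A = Σ (x_i·y_{i+1} − x_{i+1}·y_i), indices taken mod 7.
P_1→P_2: (9)(-7) − (8)(-9) = 9
P_2→P_3: (8)(10) − (4)(-7) = 108
P_3→P_4: (4)(0) − (-1)(10) = 10
P_4→P_5: (-1)(3) − (-8)(0) = -3
P_5→P_6: (-8)(-5) − (-6)(3) = 58
P_6→P_7: (-6)(-7) − (6)(-5) = 72
P_7→P_1: (6)(-9) − (9)(-7) = 9
Σ = 263
Signed area = Σ/2 = 131.5 (positive ⇒ counter-clockwise traversal).

131.5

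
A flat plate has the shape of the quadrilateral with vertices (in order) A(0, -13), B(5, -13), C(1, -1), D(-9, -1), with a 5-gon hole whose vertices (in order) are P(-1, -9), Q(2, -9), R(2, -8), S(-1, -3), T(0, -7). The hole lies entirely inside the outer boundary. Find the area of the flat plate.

82.5

Outer boundary:
Σ = (65) + (8) + (-10) + (117) = 180
Area = |Σ|/2 = 90.
Hole:
Apply the shoelace formula: 2A = Σ (x_i·y_{i+1} − x_{i+1}·y_i), indices taken mod 5.
P→Q: (-1)(-9) − (2)(-9) = 27
Q→R: (2)(-8) − (2)(-9) = 2
R→S: (2)(-3) − (-1)(-8) = -14
S→T: (-1)(-7) − (0)(-3) = 7
T→P: (0)(-9) − (-1)(-7) = -7
Σ = 15
Area = |Σ|/2 = 7.5.
Net area = 90 − 7.5 = 82.5.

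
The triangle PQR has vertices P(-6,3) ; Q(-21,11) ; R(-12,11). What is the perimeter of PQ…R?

|PQ| = √((-15)² + (8)²) = √289 = 17
|QR| = √((9)² + (0)²) = √81 = 9
|RP| = √((6)² + (-8)²) = √100 = 10
Perimeter = 17 + 9 + 10 = 36.

36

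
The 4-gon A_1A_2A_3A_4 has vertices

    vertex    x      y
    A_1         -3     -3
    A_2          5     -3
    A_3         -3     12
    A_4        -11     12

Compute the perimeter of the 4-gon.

50

|A_1A_2| = √((8)² + (0)²) = √64 = 8
|A_2A_3| = √((-8)² + (15)²) = √289 = 17
|A_3A_4| = √((-8)² + (0)²) = √64 = 8
|A_4A_1| = √((8)² + (-15)²) = √289 = 17
Perimeter = 8 + 17 + 8 + 17 = 50.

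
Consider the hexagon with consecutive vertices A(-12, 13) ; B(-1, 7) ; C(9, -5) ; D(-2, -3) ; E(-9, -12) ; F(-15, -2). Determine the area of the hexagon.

275

Apply Gauss's area formula: 2A = Σ (x_i·y_{i+1} − x_{i+1}·y_i), indices taken mod 6.
A→B: (-12)(7) − (-1)(13) = -71
B→C: (-1)(-5) − (9)(7) = -58
C→D: (9)(-3) − (-2)(-5) = -37
D→E: (-2)(-12) − (-9)(-3) = -3
E→F: (-9)(-2) − (-15)(-12) = -162
F→A: (-15)(13) − (-12)(-2) = -219
Σ = -550
Area = |Σ|/2 = 275.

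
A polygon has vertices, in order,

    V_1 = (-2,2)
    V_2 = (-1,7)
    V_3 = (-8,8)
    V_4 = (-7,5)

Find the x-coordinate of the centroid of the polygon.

Apply the surveyor's formula. First the cross-terms c_i = x_i·y_{i+1} − x_{i+1}·y_i:
  -12, 48, 16, -4  ⇒  2A = 48, A = 24.
Then Σ (x_i + x_{i+1})·c_i = -600, so x̄ = -600 / (6·24) = -25/6.

-25/6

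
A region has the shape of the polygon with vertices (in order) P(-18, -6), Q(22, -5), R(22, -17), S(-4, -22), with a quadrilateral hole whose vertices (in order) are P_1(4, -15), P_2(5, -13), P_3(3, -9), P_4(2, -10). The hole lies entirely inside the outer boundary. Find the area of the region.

Outer boundary:
Apply the shoelace (surveyor's) formula: 2A = Σ (x_i·y_{i+1} − x_{i+1}·y_i), indices taken mod 4.
Cross-terms: 222, -264, -552, -372  ⇒  Σ = -966
Area = |Σ|/2 = 483.
Hole:
Apply the surveyor's formula: 2A = Σ (x_i·y_{i+1} − x_{i+1}·y_i), indices taken mod 4.
Σ = (23) + (-6) + (-12) + (10) = 15
Area = |Σ|/2 = 7.5.
Net area = 483 − 7.5 = 475.5.

475.5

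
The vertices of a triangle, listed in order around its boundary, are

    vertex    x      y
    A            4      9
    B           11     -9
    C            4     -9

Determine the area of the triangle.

Σ = (-135) + (-63) + (72) = -126
Area = |Σ|/2 = 63.

63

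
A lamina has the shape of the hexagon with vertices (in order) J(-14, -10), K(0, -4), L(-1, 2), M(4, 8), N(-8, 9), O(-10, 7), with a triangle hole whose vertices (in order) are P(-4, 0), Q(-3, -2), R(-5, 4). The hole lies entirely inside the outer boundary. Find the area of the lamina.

Outer boundary:
Apply the shoelace formula: 2A = Σ (x_i·y_{i+1} − x_{i+1}·y_i), indices taken mod 6.
J→K: (-14)(-4) − (0)(-10) = 56
K→L: (0)(2) − (-1)(-4) = -4
L→M: (-1)(8) − (4)(2) = -16
M→N: (4)(9) − (-8)(8) = 100
N→O: (-8)(7) − (-10)(9) = 34
O→J: (-10)(-10) − (-14)(7) = 198
Σ = 368
Area = |Σ|/2 = 184.
Hole:
Cross-terms: 8, -22, 16  ⇒  Σ = 2
Area = |Σ|/2 = 1.
Net area = 184 − 1 = 183.

183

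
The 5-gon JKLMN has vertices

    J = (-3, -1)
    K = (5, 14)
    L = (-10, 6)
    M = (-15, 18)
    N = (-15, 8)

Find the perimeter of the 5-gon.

72

|JK| = √((8)² + (15)²) = √289 = 17
|KL| = √((-15)² + (-8)²) = √289 = 17
|LM| = √((-5)² + (12)²) = √169 = 13
|MN| = √((0)² + (-10)²) = √100 = 10
|NJ| = √((12)² + (-9)²) = √225 = 15
Perimeter = 17 + 17 + 13 + 10 + 15 = 72.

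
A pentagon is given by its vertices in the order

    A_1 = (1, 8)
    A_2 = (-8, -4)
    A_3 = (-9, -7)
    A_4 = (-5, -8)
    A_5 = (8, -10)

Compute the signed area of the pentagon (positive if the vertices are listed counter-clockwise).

Apply the surveyor's formula: 2A = Σ (x_i·y_{i+1} − x_{i+1}·y_i), indices taken mod 5.
Σ = (60) + (20) + (37) + (114) + (74) = 305
Signed area = Σ/2 = 152.5 (positive ⇒ counter-clockwise traversal).

152.5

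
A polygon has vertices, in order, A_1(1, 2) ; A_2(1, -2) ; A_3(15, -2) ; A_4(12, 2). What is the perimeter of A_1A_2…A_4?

34

|A_1A_2| = √((0)² + (-4)²) = √16 = 4
|A_2A_3| = √((14)² + (0)²) = √196 = 14
|A_3A_4| = √((-3)² + (4)²) = √25 = 5
|A_4A_1| = √((-11)² + (0)²) = √121 = 11
Perimeter = 4 + 14 + 5 + 11 = 34.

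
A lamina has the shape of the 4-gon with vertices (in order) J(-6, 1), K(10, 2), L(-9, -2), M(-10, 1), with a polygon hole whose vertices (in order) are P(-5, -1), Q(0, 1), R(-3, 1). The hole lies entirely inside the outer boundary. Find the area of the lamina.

Outer boundary:
Apply Gauss's area formula: 2A = Σ (x_i·y_{i+1} − x_{i+1}·y_i), indices taken mod 4.
Cross-terms: -22, -2, -29, -4  ⇒  Σ = -57
Area = |Σ|/2 = 28.5.
Hole:
Cross-terms: -5, 3, 8  ⇒  Σ = 6
Area = |Σ|/2 = 3.
Net area = 28.5 − 3 = 25.5.

25.5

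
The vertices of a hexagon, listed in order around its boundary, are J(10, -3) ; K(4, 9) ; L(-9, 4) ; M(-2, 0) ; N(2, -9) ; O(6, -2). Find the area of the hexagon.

138.5

J→K: (10)(9) − (4)(-3) = 102
K→L: (4)(4) − (-9)(9) = 97
L→M: (-9)(0) − (-2)(4) = 8
M→N: (-2)(-9) − (2)(0) = 18
N→O: (2)(-2) − (6)(-9) = 50
O→J: (6)(-3) − (10)(-2) = 2
Σ = 277
Area = |Σ|/2 = 138.5.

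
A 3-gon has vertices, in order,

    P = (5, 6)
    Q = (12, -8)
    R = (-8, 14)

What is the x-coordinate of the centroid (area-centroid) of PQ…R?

Apply the shoelace formula. First the cross-terms c_i = x_i·y_{i+1} − x_{i+1}·y_i:
  -112, 104, -118  ⇒  2A = -126, A = -63.
Then Σ (x_i + x_{i+1})·c_i = -1134, so x̄ = -1134 / (6·(-63)) = 3.

3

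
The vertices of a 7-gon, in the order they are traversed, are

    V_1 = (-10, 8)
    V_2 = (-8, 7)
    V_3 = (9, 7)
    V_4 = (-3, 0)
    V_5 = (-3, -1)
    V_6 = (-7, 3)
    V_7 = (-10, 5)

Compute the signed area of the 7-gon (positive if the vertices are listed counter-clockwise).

Apply the surveyor's formula: 2A = Σ (x_i·y_{i+1} − x_{i+1}·y_i), indices taken mod 7.
Σ = (-6) + (-119) + (21) + (3) + (-16) + (-5) + (-30) = -152
Signed area = Σ/2 = -76 (negative ⇒ clockwise traversal).

-76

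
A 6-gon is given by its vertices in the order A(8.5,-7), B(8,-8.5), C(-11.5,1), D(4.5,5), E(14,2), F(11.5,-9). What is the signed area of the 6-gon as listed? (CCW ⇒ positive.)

Σ = (-16.25) + (-89.75) + (-62) + (-61) + (-149) + (-4) = -382
Signed area = Σ/2 = -191 (negative ⇒ clockwise traversal).

-191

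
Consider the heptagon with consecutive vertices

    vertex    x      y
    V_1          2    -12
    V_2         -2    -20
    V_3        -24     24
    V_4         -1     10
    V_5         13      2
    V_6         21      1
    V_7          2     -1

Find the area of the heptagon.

507

Apply the shoelace formula: 2A = Σ (x_i·y_{i+1} − x_{i+1}·y_i), indices taken mod 7.
Σ = (-64) + (-528) + (-216) + (-132) + (-29) + (-23) + (-22) = -1014
Area = |Σ|/2 = 507.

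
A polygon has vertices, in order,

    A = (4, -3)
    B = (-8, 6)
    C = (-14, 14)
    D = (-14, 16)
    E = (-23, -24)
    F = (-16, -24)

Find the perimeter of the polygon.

|AB| = √((-12)² + (9)²) = √225 = 15
|BC| = √((-6)² + (8)²) = √100 = 10
|CD| = √((0)² + (2)²) = √4 = 2
|DE| = √((-9)² + (-40)²) = √1681 = 41
|EF| = √((7)² + (0)²) = √49 = 7
|FA| = √((20)² + (21)²) = √841 = 29
Perimeter = 15 + 10 + 2 + 41 + 7 + 29 = 104.

104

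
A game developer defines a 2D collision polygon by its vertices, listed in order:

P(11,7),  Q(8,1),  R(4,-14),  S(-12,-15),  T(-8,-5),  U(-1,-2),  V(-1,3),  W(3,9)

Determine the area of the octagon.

Apply the surveyor's formula: 2A = Σ (x_i·y_{i+1} − x_{i+1}·y_i), indices taken mod 8.
Σ = (-45) + (-116) + (-228) + (-60) + (11) + (-5) + (-18) + (-78) = -539
Area = |Σ|/2 = 269.5.

269.5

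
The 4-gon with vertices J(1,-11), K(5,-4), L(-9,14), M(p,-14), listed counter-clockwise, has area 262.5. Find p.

The doubled signed area Σ (x_i y_{i+1} − x_{i+1} y_i) is linear in p.
With p=0 it equals 225; the coefficient of p is -25 (from the two edges through M).
So -25·p + 225 = 2·262.5 = 525 ⇒ p = -12.

-12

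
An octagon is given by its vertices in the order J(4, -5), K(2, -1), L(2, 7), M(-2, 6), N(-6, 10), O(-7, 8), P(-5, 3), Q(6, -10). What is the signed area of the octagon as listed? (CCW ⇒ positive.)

73.5

Σ = (6) + (16) + (26) + (16) + (22) + (19) + (32) + (10) = 147
Signed area = Σ/2 = 73.5 (positive ⇒ counter-clockwise traversal).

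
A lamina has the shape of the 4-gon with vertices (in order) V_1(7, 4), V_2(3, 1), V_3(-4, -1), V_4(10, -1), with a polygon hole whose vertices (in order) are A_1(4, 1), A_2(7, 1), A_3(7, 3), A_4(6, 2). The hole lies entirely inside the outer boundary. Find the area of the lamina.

Outer boundary:
Apply the shoelace formula: 2A = Σ (x_i·y_{i+1} − x_{i+1}·y_i), indices taken mod 4.
Cross-terms: -5, 1, 14, 47  ⇒  Σ = 57
Area = |Σ|/2 = 28.5.
Hole:
Σ = (-3) + (14) + (-4) + (-2) = 5
Area = |Σ|/2 = 2.5.
Net area = 28.5 − 2.5 = 26.

26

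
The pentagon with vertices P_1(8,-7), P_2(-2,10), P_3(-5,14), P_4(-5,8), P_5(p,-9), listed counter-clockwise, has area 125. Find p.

-1

Write out the shoelace sum; only the two edges meeting at P_5 involve p:
2·Area = [((-5)·(-9) − p·8) + (p·(-7) − 8·(-9))] + 118
       = -15·p + 235 = 250
⇒ p = -1.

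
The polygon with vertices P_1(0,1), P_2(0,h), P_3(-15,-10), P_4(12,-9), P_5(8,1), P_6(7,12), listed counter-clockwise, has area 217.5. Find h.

The doubled signed area Σ (x_i y_{i+1} − x_{i+1} y_i) is linear in h.
With h=0 it equals 435; the coefficient of h is 15 (from the two edges through P_2).
So 15·h + 435 = 2·217.5 = 435 ⇒ h = 0.

0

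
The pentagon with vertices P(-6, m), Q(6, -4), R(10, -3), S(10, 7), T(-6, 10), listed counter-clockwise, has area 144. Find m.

The doubled signed area Σ (x_i y_{i+1} − x_{i+1} y_i) is linear in m.
With m=0 it equals 348; the coefficient of m is -12 (from the two edges through P).
So -12·m + 348 = 2·144 = 288 ⇒ m = 5.

5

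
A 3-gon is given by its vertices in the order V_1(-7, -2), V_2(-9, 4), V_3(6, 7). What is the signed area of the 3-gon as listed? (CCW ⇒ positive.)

Apply the surveyor's formula: 2A = Σ (x_i·y_{i+1} − x_{i+1}·y_i), indices taken mod 3.
Σ = (-46) + (-87) + (37) = -96
Signed area = Σ/2 = -48 (negative ⇒ clockwise traversal).

-48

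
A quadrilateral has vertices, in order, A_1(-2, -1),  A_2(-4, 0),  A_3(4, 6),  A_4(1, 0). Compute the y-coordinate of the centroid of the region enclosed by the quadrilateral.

5/3

Apply Gauss's area formula. First the cross-terms c_i = x_i·y_{i+1} − x_{i+1}·y_i:
  -4, -24, -6, -1  ⇒  2A = -35, A = -17.5.
Then Σ (y_i + y_{i+1})·c_i = -175, so ȳ = -175 / (6·(-17.5)) = 5/3.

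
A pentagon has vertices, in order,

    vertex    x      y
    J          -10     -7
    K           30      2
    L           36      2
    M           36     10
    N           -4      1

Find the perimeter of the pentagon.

106

|JK| = √((40)² + (9)²) = √1681 = 41
|KL| = √((6)² + (0)²) = √36 = 6
|LM| = √((0)² + (8)²) = √64 = 8
|MN| = √((-40)² + (-9)²) = √1681 = 41
|NJ| = √((-6)² + (-8)²) = √100 = 10
Perimeter = 41 + 6 + 8 + 41 + 10 = 106.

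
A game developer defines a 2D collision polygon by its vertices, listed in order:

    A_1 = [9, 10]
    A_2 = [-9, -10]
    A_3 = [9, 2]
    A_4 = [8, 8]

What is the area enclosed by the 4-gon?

68

A_1→A_2: (9)(-10) − (-9)(10) = 0
A_2→A_3: (-9)(2) − (9)(-10) = 72
A_3→A_4: (9)(8) − (8)(2) = 56
A_4→A_1: (8)(10) − (9)(8) = 8
Σ = 136
Area = |Σ|/2 = 68.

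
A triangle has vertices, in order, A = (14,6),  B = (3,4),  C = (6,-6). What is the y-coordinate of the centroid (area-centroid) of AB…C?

4/3

Apply the shoelace (surveyor's) formula. First the cross-terms c_i = x_i·y_{i+1} − x_{i+1}·y_i:
  38, -42, 120  ⇒  2A = 116, A = 58.
Then Σ (y_i + y_{i+1})·c_i = 464, so ȳ = 464 / (6·58) = 4/3.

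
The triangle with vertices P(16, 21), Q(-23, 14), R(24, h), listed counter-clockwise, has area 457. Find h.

Write out the shoelace sum; only the two edges meeting at R involve h:
2·Area = [((-23)·h − 24·14) + (24·21 − 16·h)] + 707
       = -39·h + 875 = 914
⇒ h = -1.

-1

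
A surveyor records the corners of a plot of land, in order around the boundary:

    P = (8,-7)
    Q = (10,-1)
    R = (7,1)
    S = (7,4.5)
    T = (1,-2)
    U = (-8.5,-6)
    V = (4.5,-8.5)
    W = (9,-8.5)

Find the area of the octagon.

Apply the surveyor's formula: 2A = Σ (x_i·y_{i+1} − x_{i+1}·y_i), indices taken mod 8.
Σ = (62) + (17) + (24.5) + (-18.5) + (-23) + (99.25) + (38.25) + (5) = 204.5
Area = |Σ|/2 = 102.25.

102.25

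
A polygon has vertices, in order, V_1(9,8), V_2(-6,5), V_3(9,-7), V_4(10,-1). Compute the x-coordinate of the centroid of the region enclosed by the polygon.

13/3

Apply the shoelace (surveyor's) formula. First the cross-terms c_i = x_i·y_{i+1} − x_{i+1}·y_i:
  93, -3, 61, 89  ⇒  2A = 240, A = 120.
Then Σ (x_i + x_{i+1})·c_i = 3120, so x̄ = 3120 / (6·120) = 13/3.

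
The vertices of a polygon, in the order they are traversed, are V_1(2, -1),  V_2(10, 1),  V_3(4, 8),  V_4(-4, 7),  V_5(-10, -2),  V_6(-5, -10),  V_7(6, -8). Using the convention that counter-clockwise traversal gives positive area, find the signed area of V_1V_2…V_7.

213

Σ = (12) + (76) + (60) + (78) + (90) + (100) + (10) = 426
Signed area = Σ/2 = 213 (positive ⇒ counter-clockwise traversal).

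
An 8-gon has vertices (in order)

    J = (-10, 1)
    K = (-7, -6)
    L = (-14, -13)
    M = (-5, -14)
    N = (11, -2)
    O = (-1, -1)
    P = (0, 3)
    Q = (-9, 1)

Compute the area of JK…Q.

Apply the shoelace (surveyor's) formula: 2A = Σ (x_i·y_{i+1} − x_{i+1}·y_i), indices taken mod 8.
J→K: (-10)(-6) − (-7)(1) = 67
K→L: (-7)(-13) − (-14)(-6) = 7
L→M: (-14)(-14) − (-5)(-13) = 131
M→N: (-5)(-2) − (11)(-14) = 164
N→O: (11)(-1) − (-1)(-2) = -13
O→P: (-1)(3) − (0)(-1) = -3
P→Q: (0)(1) − (-9)(3) = 27
Q→J: (-9)(1) − (-10)(1) = 1
Σ = 381
Area = |Σ|/2 = 190.5.

190.5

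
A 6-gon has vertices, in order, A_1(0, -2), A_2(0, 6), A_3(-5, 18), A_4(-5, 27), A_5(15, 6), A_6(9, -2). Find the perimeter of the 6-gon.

|A_1A_2| = √((0)² + (8)²) = √64 = 8
|A_2A_3| = √((-5)² + (12)²) = √169 = 13
|A_3A_4| = √((0)² + (9)²) = √81 = 9
|A_4A_5| = √((20)² + (-21)²) = √841 = 29
|A_5A_6| = √((-6)² + (-8)²) = √100 = 10
|A_6A_1| = √((-9)² + (0)²) = √81 = 9
Perimeter = 8 + 13 + 9 + 29 + 10 + 9 = 78.

78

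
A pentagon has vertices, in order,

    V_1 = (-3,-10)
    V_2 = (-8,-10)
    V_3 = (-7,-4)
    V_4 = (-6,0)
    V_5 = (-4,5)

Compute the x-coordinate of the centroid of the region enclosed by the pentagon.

Apply the shoelace formula. First the cross-terms c_i = x_i·y_{i+1} − x_{i+1}·y_i:
  -50, -38, -24, -30, 55  ⇒  2A = -87, A = -43.5.
Then Σ (x_i + x_{i+1})·c_i = 1347, so x̄ = 1347 / (6·(-43.5)) = -449/87.

-449/87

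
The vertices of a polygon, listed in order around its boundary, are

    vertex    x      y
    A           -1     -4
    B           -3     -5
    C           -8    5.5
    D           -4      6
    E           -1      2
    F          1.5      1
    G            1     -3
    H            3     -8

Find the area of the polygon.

Apply the shoelace formula: 2A = Σ (x_i·y_{i+1} − x_{i+1}·y_i), indices taken mod 8.
A→B: (-1)(-5) − (-3)(-4) = -7
B→C: (-3)(5.5) − (-8)(-5) = -56.5
C→D: (-8)(6) − (-4)(5.5) = -26
D→E: (-4)(2) − (-1)(6) = -2
E→F: (-1)(1) − (1.5)(2) = -4
F→G: (1.5)(-3) − (1)(1) = -5.5
G→H: (1)(-8) − (3)(-3) = 1
H→A: (3)(-4) − (-1)(-8) = -20
Σ = -120
Area = |Σ|/2 = 60.

60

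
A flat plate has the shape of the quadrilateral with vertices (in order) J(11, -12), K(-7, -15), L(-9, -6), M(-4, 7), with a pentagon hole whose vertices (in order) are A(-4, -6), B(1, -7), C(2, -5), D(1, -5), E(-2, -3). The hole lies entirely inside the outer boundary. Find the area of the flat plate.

Outer boundary:
Apply the surveyor's formula: 2A = Σ (x_i·y_{i+1} − x_{i+1}·y_i), indices taken mod 4.
Σ = (-249) + (-93) + (-87) + (-29) = -458
Area = |Σ|/2 = 229.
Hole:
A→B: (-4)(-7) − (1)(-6) = 34
B→C: (1)(-5) − (2)(-7) = 9
C→D: (2)(-5) − (1)(-5) = -5
D→E: (1)(-3) − (-2)(-5) = -13
E→A: (-2)(-6) − (-4)(-3) = 0
Σ = 25
Area = |Σ|/2 = 12.5.
Net area = 229 − 12.5 = 216.5.

216.5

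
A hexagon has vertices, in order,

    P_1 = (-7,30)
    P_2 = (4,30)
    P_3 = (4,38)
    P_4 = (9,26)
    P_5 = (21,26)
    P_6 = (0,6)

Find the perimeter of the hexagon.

98

|P_1P_2| = √((11)² + (0)²) = √121 = 11
|P_2P_3| = √((0)² + (8)²) = √64 = 8
|P_3P_4| = √((5)² + (-12)²) = √169 = 13
|P_4P_5| = √((12)² + (0)²) = √144 = 12
|P_5P_6| = √((-21)² + (-20)²) = √841 = 29
|P_6P_1| = √((-7)² + (24)²) = √625 = 25
Perimeter = 11 + 8 + 13 + 12 + 29 + 25 = 98.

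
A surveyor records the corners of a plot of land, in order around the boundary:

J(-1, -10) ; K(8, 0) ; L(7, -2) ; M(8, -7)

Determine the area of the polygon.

28

Σ = (80) + (-16) + (-33) + (-87) = -56
Area = |Σ|/2 = 28.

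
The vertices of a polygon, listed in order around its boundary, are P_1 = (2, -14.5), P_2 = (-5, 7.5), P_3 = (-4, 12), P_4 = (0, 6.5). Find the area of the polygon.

Apply the surveyor's formula: 2A = Σ (x_i·y_{i+1} − x_{i+1}·y_i), indices taken mod 4.
P_1→P_2: (2)(7.5) − (-5)(-14.5) = -57.5
P_2→P_3: (-5)(12) − (-4)(7.5) = -30
P_3→P_4: (-4)(6.5) − (0)(12) = -26
P_4→P_1: (0)(-14.5) − (2)(6.5) = -13
Σ = -126.5
Area = |Σ|/2 = 63.25.

63.25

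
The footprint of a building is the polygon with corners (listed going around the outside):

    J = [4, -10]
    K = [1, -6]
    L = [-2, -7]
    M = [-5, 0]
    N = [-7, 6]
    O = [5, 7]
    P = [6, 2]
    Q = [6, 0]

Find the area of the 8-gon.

Apply Gauss's area formula: 2A = Σ (x_i·y_{i+1} − x_{i+1}·y_i), indices taken mod 8.
Cross-terms: -14, -19, -35, -30, -79, -32, -12, -60  ⇒  Σ = -281
Area = |Σ|/2 = 140.5.

140.5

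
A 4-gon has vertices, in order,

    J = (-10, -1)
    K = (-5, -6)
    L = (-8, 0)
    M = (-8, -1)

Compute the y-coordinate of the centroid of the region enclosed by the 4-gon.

-101/39

Apply Gauss's area formula. First the cross-terms c_i = x_i·y_{i+1} − x_{i+1}·y_i:
  55, -48, 8, -2  ⇒  2A = 13, A = 6.5.
Then Σ (y_i + y_{i+1})·c_i = -101, so ȳ = -101 / (6·6.5) = -101/39.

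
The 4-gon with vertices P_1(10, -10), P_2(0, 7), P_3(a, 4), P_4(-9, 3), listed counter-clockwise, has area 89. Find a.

Write out the shoelace sum; only the two edges meeting at P_3 involve a:
2·Area = [(0·4 − a·7) + (a·3 − (-9)·4)] + 130
       = -4·a + 166 = 178
⇒ a = -3.

-3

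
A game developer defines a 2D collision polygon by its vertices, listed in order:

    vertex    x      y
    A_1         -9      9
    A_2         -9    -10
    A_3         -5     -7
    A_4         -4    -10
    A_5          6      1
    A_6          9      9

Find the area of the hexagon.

234.5

A_1→A_2: (-9)(-10) − (-9)(9) = 171
A_2→A_3: (-9)(-7) − (-5)(-10) = 13
A_3→A_4: (-5)(-10) − (-4)(-7) = 22
A_4→A_5: (-4)(1) − (6)(-10) = 56
A_5→A_6: (6)(9) − (9)(1) = 45
A_6→A_1: (9)(9) − (-9)(9) = 162
Σ = 469
Area = |Σ|/2 = 234.5.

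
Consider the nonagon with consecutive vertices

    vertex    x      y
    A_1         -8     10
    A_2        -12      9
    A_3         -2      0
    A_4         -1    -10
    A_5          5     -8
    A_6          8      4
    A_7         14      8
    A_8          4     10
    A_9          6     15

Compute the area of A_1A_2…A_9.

Apply the shoelace formula: 2A = Σ (x_i·y_{i+1} − x_{i+1}·y_i), indices taken mod 9.
A_1→A_2: (-8)(9) − (-12)(10) = 48
A_2→A_3: (-12)(0) − (-2)(9) = 18
A_3→A_4: (-2)(-10) − (-1)(0) = 20
A_4→A_5: (-1)(-8) − (5)(-10) = 58
A_5→A_6: (5)(4) − (8)(-8) = 84
A_6→A_7: (8)(8) − (14)(4) = 8
A_7→A_8: (14)(10) − (4)(8) = 108
A_8→A_9: (4)(15) − (6)(10) = 0
A_9→A_1: (6)(10) − (-8)(15) = 180
Σ = 524
Area = |Σ|/2 = 262.

262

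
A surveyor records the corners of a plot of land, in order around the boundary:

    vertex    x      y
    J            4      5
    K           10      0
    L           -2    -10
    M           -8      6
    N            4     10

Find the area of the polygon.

Apply Gauss's area formula: 2A = Σ (x_i·y_{i+1} − x_{i+1}·y_i), indices taken mod 5.
Σ = (-50) + (-100) + (-92) + (-104) + (-20) = -366
Area = |Σ|/2 = 183.

183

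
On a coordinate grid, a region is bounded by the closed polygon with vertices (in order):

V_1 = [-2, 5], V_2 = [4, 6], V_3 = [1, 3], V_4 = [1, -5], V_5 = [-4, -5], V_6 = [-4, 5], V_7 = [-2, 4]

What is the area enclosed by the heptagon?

Σ = (-32) + (6) + (-8) + (-25) + (-40) + (-6) + (-2) = -107
Area = |Σ|/2 = 53.5.

53.5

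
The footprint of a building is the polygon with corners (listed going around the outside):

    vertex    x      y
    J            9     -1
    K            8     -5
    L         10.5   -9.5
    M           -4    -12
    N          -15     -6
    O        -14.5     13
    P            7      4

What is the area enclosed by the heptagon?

427.25

Apply the surveyor's formula: 2A = Σ (x_i·y_{i+1} − x_{i+1}·y_i), indices taken mod 7.
J→K: (9)(-5) − (8)(-1) = -37
K→L: (8)(-9.5) − (10.5)(-5) = -23.5
L→M: (10.5)(-12) − (-4)(-9.5) = -164
M→N: (-4)(-6) − (-15)(-12) = -156
N→O: (-15)(13) − (-14.5)(-6) = -282
O→P: (-14.5)(4) − (7)(13) = -149
P→J: (7)(-1) − (9)(4) = -43
Σ = -854.5
Area = |Σ|/2 = 427.25.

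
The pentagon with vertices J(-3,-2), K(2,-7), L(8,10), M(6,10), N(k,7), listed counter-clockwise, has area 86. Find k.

1

The doubled signed area Σ (x_i y_{i+1} − x_{i+1} y_i) is linear in k.
With k=0 it equals 184; the coefficient of k is -12 (from the two edges through N).
So -12·k + 184 = 2·86 = 172 ⇒ k = 1.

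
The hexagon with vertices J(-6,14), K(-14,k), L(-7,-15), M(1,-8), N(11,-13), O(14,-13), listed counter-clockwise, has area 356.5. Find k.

Write out the shoelace sum; only the two edges meeting at K involve k:
2·Area = [((-6)·k − (-14)·14) + ((-14)·(-15) − (-7)·k)] + 303
       = 1·k + 709 = 713
⇒ k = 4.

4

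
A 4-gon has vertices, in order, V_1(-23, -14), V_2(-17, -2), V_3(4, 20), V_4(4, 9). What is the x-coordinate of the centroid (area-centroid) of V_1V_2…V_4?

-975/139

Apply the surveyor's formula. First the cross-terms c_i = x_i·y_{i+1} − x_{i+1}·y_i:
  -192, -332, -44, 151  ⇒  2A = -417, A = -208.5.
Then Σ (x_i + x_{i+1})·c_i = 8775, so x̄ = 8775 / (6·(-208.5)) = -975/139.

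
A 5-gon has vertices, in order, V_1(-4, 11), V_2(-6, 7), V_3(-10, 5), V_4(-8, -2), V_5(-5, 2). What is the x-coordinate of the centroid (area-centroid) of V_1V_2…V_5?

Apply the shoelace (surveyor's) formula. First the cross-terms c_i = x_i·y_{i+1} − x_{i+1}·y_i:
  38, 40, 60, -26, -47  ⇒  2A = 65, A = 32.5.
Then Σ (x_i + x_{i+1})·c_i = -1339, so x̄ = -1339 / (6·32.5) = -103/15.

-103/15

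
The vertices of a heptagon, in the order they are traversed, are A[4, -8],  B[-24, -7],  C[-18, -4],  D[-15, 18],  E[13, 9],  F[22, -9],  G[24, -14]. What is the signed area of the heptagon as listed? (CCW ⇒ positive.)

Apply the shoelace (surveyor's) formula: 2A = Σ (x_i·y_{i+1} − x_{i+1}·y_i), indices taken mod 7.
Σ = (-220) + (-30) + (-384) + (-369) + (-315) + (-92) + (-136) = -1546
Signed area = Σ/2 = -773 (negative ⇒ clockwise traversal).

-773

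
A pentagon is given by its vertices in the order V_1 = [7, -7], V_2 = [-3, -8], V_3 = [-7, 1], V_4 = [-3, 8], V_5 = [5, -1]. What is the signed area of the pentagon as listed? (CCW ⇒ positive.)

-127

Cross-terms: -77, -59, -53, -37, -28  ⇒  Σ = -254
Signed area = Σ/2 = -127 (negative ⇒ clockwise traversal).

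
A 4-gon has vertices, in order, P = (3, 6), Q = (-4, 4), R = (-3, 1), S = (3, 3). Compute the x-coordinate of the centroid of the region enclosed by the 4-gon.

-38/123

Apply Gauss's area formula. First the cross-terms c_i = x_i·y_{i+1} − x_{i+1}·y_i:
  36, 8, -12, 9  ⇒  2A = 41, A = 20.5.
Then Σ (x_i + x_{i+1})·c_i = -38, so x̄ = -38 / (6·20.5) = -38/123.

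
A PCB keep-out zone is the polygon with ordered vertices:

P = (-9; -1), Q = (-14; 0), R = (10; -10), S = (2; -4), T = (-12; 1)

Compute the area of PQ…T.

Apply the shoelace (surveyor's) formula: 2A = Σ (x_i·y_{i+1} − x_{i+1}·y_i), indices taken mod 5.
Σ = (-14) + (140) + (-20) + (-46) + (21) = 81
Area = |Σ|/2 = 40.5.

40.5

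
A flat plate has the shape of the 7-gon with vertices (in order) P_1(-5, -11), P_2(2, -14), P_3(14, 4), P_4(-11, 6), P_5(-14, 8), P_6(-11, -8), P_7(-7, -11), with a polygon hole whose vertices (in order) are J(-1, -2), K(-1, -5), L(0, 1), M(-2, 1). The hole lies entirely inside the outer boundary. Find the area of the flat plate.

Outer boundary:
Apply the surveyor's formula: 2A = Σ (x_i·y_{i+1} − x_{i+1}·y_i), indices taken mod 7.
Σ = (92) + (204) + (128) + (-4) + (200) + (65) + (22) = 707
Area = |Σ|/2 = 353.5.
Hole:
Cross-terms: 3, -1, 2, 5  ⇒  Σ = 9
Area = |Σ|/2 = 4.5.
Net area = 353.5 − 4.5 = 349.

349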